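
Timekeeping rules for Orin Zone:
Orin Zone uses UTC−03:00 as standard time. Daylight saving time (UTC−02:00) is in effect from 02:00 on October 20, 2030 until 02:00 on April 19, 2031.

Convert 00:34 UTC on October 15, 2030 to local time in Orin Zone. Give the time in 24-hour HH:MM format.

21:34

At the standard offset (UTC−03:00), 00:34 UTC − 3h = 21:34 Orin Zone standard time (rolling into the previous day, 14 October 2030).
The standard-time date in Orin Zone, October 14, 2030, does not fall between 20 October 2030 and 19 April 2031, so daylight saving is not in effect and Orin Zone is at UTC−03:00.
00:34 UTC − 3h = 21:34 local (rolling into the previous day, 14 October 2030).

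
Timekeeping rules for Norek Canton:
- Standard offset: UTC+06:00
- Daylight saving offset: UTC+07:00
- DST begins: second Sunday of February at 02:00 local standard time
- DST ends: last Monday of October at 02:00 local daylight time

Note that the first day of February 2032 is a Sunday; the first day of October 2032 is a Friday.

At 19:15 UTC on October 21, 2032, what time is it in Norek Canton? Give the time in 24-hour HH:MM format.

02:15

1 February 2032 is a Sunday, so the first Sunday is February 1 and the second is February 8.
1 October 2032 is a Friday, so Mondays fall on 4, 11, 18, 25; the last is October 25.
At the standard offset (UTC+06:00), 19:15 UTC + 6h = 01:15 Norek Canton standard time (rolling into the next day, 22 October 2032).
The standard-time date in Norek Canton, October 22, 2032, falls between 8 February and 25 October, so daylight saving is in effect and Norek Canton is at UTC+07:00.
19:15 UTC + 7h = 02:15 local (rolling into the next day, 22 October 2032).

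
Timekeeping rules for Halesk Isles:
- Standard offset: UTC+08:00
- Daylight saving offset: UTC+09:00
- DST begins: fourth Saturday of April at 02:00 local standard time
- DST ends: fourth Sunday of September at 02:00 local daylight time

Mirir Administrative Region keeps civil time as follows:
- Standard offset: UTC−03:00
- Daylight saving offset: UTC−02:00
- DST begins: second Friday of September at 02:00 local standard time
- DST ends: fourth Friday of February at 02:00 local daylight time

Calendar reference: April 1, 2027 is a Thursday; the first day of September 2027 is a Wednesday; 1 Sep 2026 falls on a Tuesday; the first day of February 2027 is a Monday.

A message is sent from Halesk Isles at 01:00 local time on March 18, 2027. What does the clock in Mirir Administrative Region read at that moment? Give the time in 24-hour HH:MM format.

14:00

1 April 2027 is a Thursday, so the first Saturday is April 3 and the fourth is April 24.
1 September 2027 is a Wednesday, so the first Sunday is September 5 and the fourth is September 26.
March 18, 2027 is outside the daylight-saving period (24 April – 26 September), so Halesk Isles is on standard time, UTC+08:00.
01:00 Halesk Isles − 8h = 17:00 UTC (rolling into the previous day, 17 March 2027).
1 September 2026 is a Tuesday, so the first Friday is September 4 and the second is September 11.
1 February 2027 is a Monday, so the first Friday is February 5 and the fourth is February 26.
At the standard offset (UTC−03:00), 17:00 UTC − 3h = 14:00 Mirir Administrative Region standard time.
The standard-time date in Mirir Administrative Region, March 17, 2027, does not fall between 11 September 2026 and 26 February 2027, so daylight saving is not in effect and Mirir Administrative Region is at UTC−03:00.
17:00 UTC − 3h = 14:00 Mirir Administrative Region.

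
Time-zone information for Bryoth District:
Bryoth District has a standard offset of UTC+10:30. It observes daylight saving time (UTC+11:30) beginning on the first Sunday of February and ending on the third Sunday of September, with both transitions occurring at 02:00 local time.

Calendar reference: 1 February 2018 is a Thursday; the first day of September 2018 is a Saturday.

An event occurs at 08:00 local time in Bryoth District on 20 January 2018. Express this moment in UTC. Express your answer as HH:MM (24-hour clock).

21:30

1 February 2018 is a Thursday, so the first Sunday is February 4.
1 September 2018 is a Saturday, so the first Sunday is September 2 and the third is September 16.
20 January 2018 is outside the daylight-saving period (4 February – 16 September), so Bryoth District is on standard time, UTC+10:30.
08:00 local − 10h30m = 21:30 UTC (rolling into the previous day, 19 January 2018).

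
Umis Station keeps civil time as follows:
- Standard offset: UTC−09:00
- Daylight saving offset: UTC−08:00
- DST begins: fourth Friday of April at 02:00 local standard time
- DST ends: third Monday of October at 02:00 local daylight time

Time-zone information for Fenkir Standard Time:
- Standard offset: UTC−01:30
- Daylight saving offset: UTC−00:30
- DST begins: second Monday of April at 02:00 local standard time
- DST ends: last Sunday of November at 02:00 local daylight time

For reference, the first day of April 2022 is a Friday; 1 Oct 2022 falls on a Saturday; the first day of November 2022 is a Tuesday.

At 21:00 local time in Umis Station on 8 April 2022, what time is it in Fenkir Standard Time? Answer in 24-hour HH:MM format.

1 April 2022 is a Friday, so the first Friday is April 1 and the fourth is April 22.
1 October 2022 is a Saturday, so the first Monday is October 3 and the third is October 17.
Daylight saving runs 22 April – 17 October; 8 April 2022 is outside that window, so Umis Station is on standard time at UTC−09:00.
21:00 Umis Station + 9h = 06:00 UTC (rolling into the next day, 9 April 2022).
1 April 2022 is a Friday, so the first Monday is April 4 and the second is April 11.
1 November 2022 is a Tuesday, so Sundays fall on 6, 13, 20, 27; the last is November 27.
At the standard offset (UTC−01:30), 06:00 UTC − 1h30m = 04:30 Fenkir Standard Time standard time.
The standard-time date in Fenkir Standard Time, 9 April 2022, is outside the daylight-saving period (11 April – 27 November), so Fenkir Standard Time is on standard time, UTC−01:30.
06:00 UTC − 1h30m = 04:30 Fenkir Standard Time.

04:30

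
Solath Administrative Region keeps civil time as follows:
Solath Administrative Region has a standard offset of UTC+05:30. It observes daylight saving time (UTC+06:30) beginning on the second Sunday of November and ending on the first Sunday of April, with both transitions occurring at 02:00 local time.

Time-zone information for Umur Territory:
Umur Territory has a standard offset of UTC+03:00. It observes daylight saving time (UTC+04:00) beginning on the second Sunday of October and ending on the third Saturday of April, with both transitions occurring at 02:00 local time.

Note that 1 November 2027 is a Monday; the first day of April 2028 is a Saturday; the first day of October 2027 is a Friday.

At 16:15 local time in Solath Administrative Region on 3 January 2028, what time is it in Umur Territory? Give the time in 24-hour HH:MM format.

1 November 2027 is a Monday, so the first Sunday is November 7 and the second is November 14.
1 April 2028 is a Saturday, so the first Sunday is April 2.
3 January 2028 lies within the daylight-saving period (14 November 2027 – 2 April 2028), so Solath Administrative Region is on daylight time, UTC+06:30.
16:15 Solath Administrative Region − 6h30m = 09:45 UTC.
1 October 2027 is a Friday, so the first Sunday is October 3 and the second is October 10.
1 April 2028 is a Saturday, so the first Saturday is April 1 and the third is April 15.
At the standard offset (UTC+03:00), 09:45 UTC + 3h = 12:45 Umur Territory standard time.
The standard-time date in Umur Territory, 3 January 2028, falls between 10 October 2027 and 15 April 2028, so daylight saving is in effect and Umur Territory is at UTC+04:00.
09:45 UTC + 4h = 13:45 Umur Territory.

13:45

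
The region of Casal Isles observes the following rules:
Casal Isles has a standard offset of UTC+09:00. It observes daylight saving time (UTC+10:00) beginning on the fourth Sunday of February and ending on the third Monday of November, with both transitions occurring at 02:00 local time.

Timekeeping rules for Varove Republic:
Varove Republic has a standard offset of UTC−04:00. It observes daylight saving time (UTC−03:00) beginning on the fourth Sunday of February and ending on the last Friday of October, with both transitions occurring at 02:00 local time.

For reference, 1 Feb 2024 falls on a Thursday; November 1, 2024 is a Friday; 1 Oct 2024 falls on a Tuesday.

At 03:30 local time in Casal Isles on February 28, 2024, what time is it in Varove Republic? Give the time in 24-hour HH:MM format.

1 February 2024 is a Thursday, so the first Sunday is February 4 and the fourth is February 25.
1 November 2024 is a Friday, so the first Monday is November 4 and the third is November 18.
February 28, 2024 lies within the daylight-saving period (25 February – 18 November), so Casal Isles is on daylight time, UTC+10:00.
03:30 Casal Isles − 10h = 17:30 UTC (rolling into the previous day, 27 February 2024).
1 February 2024 is a Thursday, so the first Sunday is February 4 and the fourth is February 25.
1 October 2024 is a Tuesday, so Fridays fall on 4, 11, 18, 25; the last is October 25.
At the standard offset (UTC−04:00), 17:30 UTC − 4h = 13:30 Varove Republic standard time.
The standard-time date in Varove Republic, February 27, 2024, lies within the daylight-saving period (25 February – 25 October), so Varove Republic is on daylight time, UTC−03:00.
17:30 UTC − 3h = 14:30 Varove Republic.

14:30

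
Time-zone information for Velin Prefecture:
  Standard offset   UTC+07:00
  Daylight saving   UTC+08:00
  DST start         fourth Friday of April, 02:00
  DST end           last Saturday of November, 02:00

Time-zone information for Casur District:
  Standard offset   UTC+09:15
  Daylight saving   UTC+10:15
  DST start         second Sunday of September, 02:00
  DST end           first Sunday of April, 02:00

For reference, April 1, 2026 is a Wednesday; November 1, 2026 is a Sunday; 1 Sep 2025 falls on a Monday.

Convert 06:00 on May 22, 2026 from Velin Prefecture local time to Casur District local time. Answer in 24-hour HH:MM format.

07:15

1 April 2026 is a Wednesday, so the first Friday is April 3 and the fourth is April 24.
1 November 2026 is a Sunday, so Saturdays fall on 7, 14, 21, 28; the last is November 28.
Daylight saving runs 24 April – 28 November; May 22, 2026 is inside that window, so Velin Prefecture is at UTC+08:00.
06:00 Velin Prefecture − 8h = 22:00 UTC (rolling into the previous day, 21 May 2026).
1 September 2025 is a Monday, so the first Sunday is September 7 and the second is September 14.
1 April 2026 is a Wednesday, so the first Sunday is April 5.
At the standard offset (UTC+09:15), 22:00 UTC + 9h15m = 07:15 Casur District standard time (rolling into the next day, 22 May 2026).
The standard-time date in Casur District, May 22, 2026, is outside the daylight-saving period (14 September 2025 – 5 April 2026), so Casur District is on standard time, UTC+09:15.
22:00 UTC + 9h15m = 07:15 Casur District (rolling into the next day, 22 May 2026).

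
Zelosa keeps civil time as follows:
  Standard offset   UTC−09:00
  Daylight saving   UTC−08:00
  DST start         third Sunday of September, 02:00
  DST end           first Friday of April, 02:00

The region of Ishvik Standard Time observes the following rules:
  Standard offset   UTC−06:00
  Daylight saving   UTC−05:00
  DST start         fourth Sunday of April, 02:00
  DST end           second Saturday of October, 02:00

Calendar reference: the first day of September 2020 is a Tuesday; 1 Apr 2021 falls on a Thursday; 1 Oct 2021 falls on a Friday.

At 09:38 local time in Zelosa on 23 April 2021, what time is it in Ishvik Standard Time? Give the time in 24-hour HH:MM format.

1 September 2020 is a Tuesday, so the first Sunday is September 6 and the third is September 20.
1 April 2021 is a Thursday, so the first Friday is April 2.
23 April 2021 does not fall between 20 September 2020 and 2 April 2021, so daylight saving is not in effect and Zelosa is at UTC−09:00.
09:38 Zelosa + 9h = 18:38 UTC.
1 April 2021 is a Thursday, so the first Sunday is April 4 and the fourth is April 25.
1 October 2021 is a Friday, so the first Saturday is October 2 and the second is October 9.
At the standard offset (UTC−06:00), 18:38 UTC − 6h = 12:38 Ishvik Standard Time standard time.
The standard-time date in Ishvik Standard Time, 23 April 2021, does not fall between 25 April and 9 October, so daylight saving is not in effect and Ishvik Standard Time is at UTC−06:00.
18:38 UTC − 6h = 12:38 Ishvik Standard Time.

12:38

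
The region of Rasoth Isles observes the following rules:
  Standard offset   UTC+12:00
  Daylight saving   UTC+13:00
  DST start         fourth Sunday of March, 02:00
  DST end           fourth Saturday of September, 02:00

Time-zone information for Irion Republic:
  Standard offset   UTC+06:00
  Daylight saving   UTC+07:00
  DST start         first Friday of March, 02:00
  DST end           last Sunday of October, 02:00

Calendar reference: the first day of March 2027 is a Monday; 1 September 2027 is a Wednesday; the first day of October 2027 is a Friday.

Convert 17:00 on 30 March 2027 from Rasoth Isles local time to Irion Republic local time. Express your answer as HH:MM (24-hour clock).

11:00

1 March 2027 is a Monday, so the first Sunday is March 7 and the fourth is March 28.
1 September 2027 is a Wednesday, so the first Saturday is September 4 and the fourth is September 25.
30 March 2027 lies within the daylight-saving period (28 March – 25 September), so Rasoth Isles is on daylight time, UTC+13:00.
17:00 Rasoth Isles − 13h = 04:00 UTC.
1 March 2027 is a Monday, so the first Friday is March 5.
1 October 2027 is a Friday, so Sundays fall on 3, 10, 17, 24, 31; the last is October 31.
At the standard offset (UTC+06:00), 04:00 UTC + 6h = 10:00 Irion Republic standard time.
The standard-time date in Irion Republic, 30 March 2027, lies within the daylight-saving period (5 March – 31 October), so Irion Republic is on daylight time, UTC+07:00.
04:00 UTC + 7h = 11:00 Irion Republic.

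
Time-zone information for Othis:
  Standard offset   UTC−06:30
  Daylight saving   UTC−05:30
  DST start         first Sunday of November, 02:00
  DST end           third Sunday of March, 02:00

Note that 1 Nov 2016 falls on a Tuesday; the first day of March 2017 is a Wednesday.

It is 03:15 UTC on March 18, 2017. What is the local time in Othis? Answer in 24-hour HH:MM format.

1 November 2016 is a Tuesday, so the first Sunday is November 6.
1 March 2017 is a Wednesday, so the first Sunday is March 5 and the third is March 19.
At the standard offset (UTC−06:30), 03:15 UTC − 6h30m = 20:45 Othis standard time (rolling into the previous day, 17 March 2017).
Daylight saving runs 6 November 2016 – 19 March 2017; the standard-time date in Othis, March 17, 2017, is inside that window, so Othis is at UTC−05:30.
03:15 UTC − 5h30m = 21:45 local (rolling into the previous day, 17 March 2017).

21:45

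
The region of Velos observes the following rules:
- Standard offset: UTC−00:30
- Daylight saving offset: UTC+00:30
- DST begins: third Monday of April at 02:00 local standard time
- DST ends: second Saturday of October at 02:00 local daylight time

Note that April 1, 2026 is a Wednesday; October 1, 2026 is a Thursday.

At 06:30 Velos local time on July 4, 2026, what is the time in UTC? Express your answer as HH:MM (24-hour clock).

06:00

1 April 2026 is a Wednesday, so the first Monday is April 6 and the third is April 20.
1 October 2026 is a Thursday, so the first Saturday is October 3 and the second is October 10.
Daylight saving runs 20 April – 10 October; July 4, 2026 is inside that window, so Velos is at UTC+00:30.
06:30 local − 0h30m = 06:00 UTC.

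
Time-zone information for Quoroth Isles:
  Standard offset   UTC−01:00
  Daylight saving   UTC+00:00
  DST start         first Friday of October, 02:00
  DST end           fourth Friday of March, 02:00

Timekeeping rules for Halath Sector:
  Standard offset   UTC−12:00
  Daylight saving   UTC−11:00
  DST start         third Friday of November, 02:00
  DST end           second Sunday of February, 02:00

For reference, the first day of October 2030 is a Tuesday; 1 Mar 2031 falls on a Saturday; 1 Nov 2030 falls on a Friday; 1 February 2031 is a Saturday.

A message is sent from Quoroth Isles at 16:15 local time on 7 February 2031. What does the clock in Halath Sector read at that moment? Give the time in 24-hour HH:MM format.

05:15

1 October 2030 is a Tuesday, so the first Friday is October 4.
1 March 2031 is a Saturday, so the first Friday is March 7 and the fourth is March 28.
7 February 2031 falls between 4 October 2030 and 28 March 2031, so daylight saving is in effect and Quoroth Isles is at UTC+00:00.
16:15 Quoroth Isles − 0h = 16:15 UTC.
1 November 2030 is a Friday, so the first Friday is November 1 and the third is November 15.
1 February 2031 is a Saturday, so the first Sunday is February 2 and the second is February 9.
At the standard offset (UTC−12:00), 16:15 UTC − 12h = 04:15 Halath Sector standard time.
The standard-time date in Halath Sector, 7 February 2031, falls between 15 November 2030 and 9 February 2031, so daylight saving is in effect and Halath Sector is at UTC−11:00.
16:15 UTC − 11h = 05:15 Halath Sector.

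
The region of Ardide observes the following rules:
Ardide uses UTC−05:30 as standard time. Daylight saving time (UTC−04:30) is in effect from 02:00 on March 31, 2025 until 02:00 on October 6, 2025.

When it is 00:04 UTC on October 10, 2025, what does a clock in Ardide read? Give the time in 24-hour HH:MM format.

18:34

At the standard offset (UTC−05:30), 00:04 UTC − 5h30m = 18:34 Ardide standard time (rolling into the previous day, 9 October 2025).
The standard-time date in Ardide, October 9, 2025, does not fall between 31 March and 6 October, so daylight saving is not in effect and Ardide is at UTC−05:30.
00:04 UTC − 5h30m = 18:34 local (rolling into the previous day, 9 October 2025).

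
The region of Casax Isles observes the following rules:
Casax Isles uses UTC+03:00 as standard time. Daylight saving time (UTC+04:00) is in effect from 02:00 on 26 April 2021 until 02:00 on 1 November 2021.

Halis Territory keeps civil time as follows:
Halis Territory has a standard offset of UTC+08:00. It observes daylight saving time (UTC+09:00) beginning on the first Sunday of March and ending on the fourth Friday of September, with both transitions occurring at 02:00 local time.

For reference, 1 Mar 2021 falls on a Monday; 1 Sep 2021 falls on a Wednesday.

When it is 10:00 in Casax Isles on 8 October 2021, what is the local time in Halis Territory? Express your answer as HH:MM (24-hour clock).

8 October 2021 lies within the daylight-saving period (26 April – 1 November), so Casax Isles is on daylight time, UTC+04:00.
10:00 Casax Isles − 4h = 06:00 UTC.
1 March 2021 is a Monday, so the first Sunday is March 7.
1 September 2021 is a Wednesday, so the first Friday is September 3 and the fourth is September 24.
At the standard offset (UTC+08:00), 06:00 UTC + 8h = 14:00 Halis Territory standard time.
Daylight saving runs 7 March – 24 September; the standard-time date in Halis Territory, 8 October 2021, is outside that window, so Halis Territory is on standard time at UTC+08:00.
06:00 UTC + 8h = 14:00 Halis Territory.

14:00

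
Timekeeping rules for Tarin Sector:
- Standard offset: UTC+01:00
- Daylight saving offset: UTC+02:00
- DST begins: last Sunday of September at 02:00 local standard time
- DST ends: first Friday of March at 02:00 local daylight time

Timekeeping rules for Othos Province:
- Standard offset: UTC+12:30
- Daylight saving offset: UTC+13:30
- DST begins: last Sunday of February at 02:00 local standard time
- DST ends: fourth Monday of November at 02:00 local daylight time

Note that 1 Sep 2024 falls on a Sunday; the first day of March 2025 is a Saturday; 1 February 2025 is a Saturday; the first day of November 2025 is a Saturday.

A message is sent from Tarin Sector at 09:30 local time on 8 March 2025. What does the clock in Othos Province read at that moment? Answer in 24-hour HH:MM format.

1 September 2024 is a Sunday, so Sundays fall on 1, 8, 15, 22, 29; the last is September 29.
1 March 2025 is a Saturday, so the first Friday is March 7.
Daylight saving runs 29 September 2024 – 7 March 2025; 8 March 2025 is outside that window, so Tarin Sector is on standard time at UTC+01:00.
09:30 Tarin Sector − 1h = 08:30 UTC.
1 February 2025 is a Saturday, so Sundays fall on 2, 9, 16, 23; the last is February 23.
1 November 2025 is a Saturday, so the first Monday is November 3 and the fourth is November 24.
At the standard offset (UTC+12:30), 08:30 UTC + 12h30m = 21:00 Othos Province standard time.
The standard-time date in Othos Province, 8 March 2025, falls between 23 February and 24 November, so daylight saving is in effect and Othos Province is at UTC+13:30.
08:30 UTC + 13h30m = 22:00 Othos Province.

22:00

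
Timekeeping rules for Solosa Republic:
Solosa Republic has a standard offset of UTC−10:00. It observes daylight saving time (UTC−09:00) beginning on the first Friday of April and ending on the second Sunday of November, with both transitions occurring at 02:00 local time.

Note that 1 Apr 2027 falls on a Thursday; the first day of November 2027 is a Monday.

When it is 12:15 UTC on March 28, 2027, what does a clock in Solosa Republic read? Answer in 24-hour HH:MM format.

02:15

1 April 2027 is a Thursday, so the first Friday is April 2.
1 November 2027 is a Monday, so the first Sunday is November 7 and the second is November 14.
At the standard offset (UTC−10:00), 12:15 UTC − 10h = 02:15 Solosa Republic standard time.
The standard-time date in Solosa Republic, March 28, 2027, does not fall between 2 April and 14 November, so daylight saving is not in effect and Solosa Republic is at UTC−10:00.
12:15 UTC − 10h = 02:15 local.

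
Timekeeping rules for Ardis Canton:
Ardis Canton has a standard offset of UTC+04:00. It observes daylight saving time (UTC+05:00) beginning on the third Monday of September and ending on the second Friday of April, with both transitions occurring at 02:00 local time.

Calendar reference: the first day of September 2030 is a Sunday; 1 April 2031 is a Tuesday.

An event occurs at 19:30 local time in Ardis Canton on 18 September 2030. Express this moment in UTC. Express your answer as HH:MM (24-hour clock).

14:30

1 September 2030 is a Sunday, so the first Monday is September 2 and the third is September 16.
1 April 2031 is a Tuesday, so the first Friday is April 4 and the second is April 11.
18 September 2030 falls between 16 September 2030 and 11 April 2031, so daylight saving is in effect and Ardis Canton is at UTC+05:00.
19:30 local − 5h = 14:30 UTC.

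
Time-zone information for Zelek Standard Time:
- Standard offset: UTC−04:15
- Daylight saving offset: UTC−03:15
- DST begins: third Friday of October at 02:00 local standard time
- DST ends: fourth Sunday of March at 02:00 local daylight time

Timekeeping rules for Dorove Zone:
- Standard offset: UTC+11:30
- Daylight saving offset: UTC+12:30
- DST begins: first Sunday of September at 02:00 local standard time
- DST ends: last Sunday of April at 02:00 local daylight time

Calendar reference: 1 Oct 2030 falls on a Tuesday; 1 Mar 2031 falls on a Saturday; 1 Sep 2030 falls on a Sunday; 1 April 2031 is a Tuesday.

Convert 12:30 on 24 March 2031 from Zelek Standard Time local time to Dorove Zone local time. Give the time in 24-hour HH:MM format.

05:15

1 October 2030 is a Tuesday, so the first Friday is October 4 and the third is October 18.
1 March 2031 is a Saturday, so the first Sunday is March 2 and the fourth is March 23.
24 March 2031 is outside the daylight-saving period (18 October 2030 – 23 March 2031), so Zelek Standard Time is on standard time, UTC−04:15.
12:30 Zelek Standard Time + 4h15m = 16:45 UTC.
1 September 2030 is a Sunday, so the first Sunday is September 1.
1 April 2031 is a Tuesday, so Sundays fall on 6, 13, 20, 27; the last is April 27.
At the standard offset (UTC+11:30), 16:45 UTC + 11h30m = 04:15 Dorove Zone standard time (rolling into the next day, 25 March 2031).
Daylight saving runs 1 September 2030 – 27 April 2031; the standard-time date in Dorove Zone, 25 March 2031, is inside that window, so Dorove Zone is at UTC+12:30.
16:45 UTC + 12h30m = 05:15 Dorove Zone (rolling into the next day, 25 March 2031).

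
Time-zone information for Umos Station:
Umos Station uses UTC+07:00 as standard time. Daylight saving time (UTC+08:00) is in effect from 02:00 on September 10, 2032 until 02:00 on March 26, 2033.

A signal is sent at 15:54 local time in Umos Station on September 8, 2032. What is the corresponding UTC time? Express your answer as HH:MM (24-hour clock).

08:54

September 8, 2032 is outside the daylight-saving period (10 September 2032 – 26 March 2033), so Umos Station is on standard time, UTC+07:00.
15:54 local − 7h = 08:54 UTC.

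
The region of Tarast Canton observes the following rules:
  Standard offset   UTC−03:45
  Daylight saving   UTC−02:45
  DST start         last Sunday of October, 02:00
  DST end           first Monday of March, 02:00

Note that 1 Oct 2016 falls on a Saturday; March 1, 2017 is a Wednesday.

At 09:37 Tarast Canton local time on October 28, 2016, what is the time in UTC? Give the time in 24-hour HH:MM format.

1 October 2016 is a Saturday, so Sundays fall on 2, 9, 16, 23, 30; the last is October 30.
1 March 2017 is a Wednesday, so the first Monday is March 6.
October 28, 2016 is outside the daylight-saving period (30 October 2016 – 6 March 2017), so Tarast Canton is on standard time, UTC−03:45.
09:37 local + 3h45m = 13:22 UTC.

13:22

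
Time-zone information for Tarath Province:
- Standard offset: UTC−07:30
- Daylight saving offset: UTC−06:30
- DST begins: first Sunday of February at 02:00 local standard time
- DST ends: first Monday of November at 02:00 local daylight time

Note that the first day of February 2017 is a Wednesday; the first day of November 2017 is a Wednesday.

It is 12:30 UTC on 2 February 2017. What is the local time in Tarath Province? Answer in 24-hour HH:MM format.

1 February 2017 is a Wednesday, so the first Sunday is February 5.
1 November 2017 is a Wednesday, so the first Monday is November 6.
At the standard offset (UTC−07:30), 12:30 UTC − 7h30m = 05:00 Tarath Province standard time.
The standard-time date in Tarath Province, 2 February 2017, does not fall between 5 February and 6 November, so daylight saving is not in effect and Tarath Province is at UTC−07:30.
12:30 UTC − 7h30m = 05:00 local.

05:00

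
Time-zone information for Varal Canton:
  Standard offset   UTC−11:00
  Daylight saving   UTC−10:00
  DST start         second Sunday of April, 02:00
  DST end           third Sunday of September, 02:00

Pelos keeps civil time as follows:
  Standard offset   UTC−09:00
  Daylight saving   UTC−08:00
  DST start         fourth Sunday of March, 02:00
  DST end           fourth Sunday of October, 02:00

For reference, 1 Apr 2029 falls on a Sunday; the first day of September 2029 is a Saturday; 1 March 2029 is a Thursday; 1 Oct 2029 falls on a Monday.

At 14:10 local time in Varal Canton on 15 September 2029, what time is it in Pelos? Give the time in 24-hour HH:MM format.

1 April 2029 is a Sunday, so the first Sunday is April 1 and the second is April 8.
1 September 2029 is a Saturday, so the first Sunday is September 2 and the third is September 16.
15 September 2029 falls between 8 April and 16 September, so daylight saving is in effect and Varal Canton is at UTC−10:00.
14:10 Varal Canton + 10h = 00:10 UTC (rolling into the next day, 16 September 2029).
1 March 2029 is a Thursday, so the first Sunday is March 4 and the fourth is March 25.
1 October 2029 is a Monday, so the first Sunday is October 7 and the fourth is October 28.
At the standard offset (UTC−09:00), 00:10 UTC − 9h = 15:10 Pelos standard time (rolling into the previous day, 15 September 2029).
The standard-time date in Pelos, 15 September 2029, falls between 25 March and 28 October, so daylight saving is in effect and Pelos is at UTC−08:00.
00:10 UTC − 8h = 16:10 Pelos (rolling into the previous day, 15 September 2029).

16:10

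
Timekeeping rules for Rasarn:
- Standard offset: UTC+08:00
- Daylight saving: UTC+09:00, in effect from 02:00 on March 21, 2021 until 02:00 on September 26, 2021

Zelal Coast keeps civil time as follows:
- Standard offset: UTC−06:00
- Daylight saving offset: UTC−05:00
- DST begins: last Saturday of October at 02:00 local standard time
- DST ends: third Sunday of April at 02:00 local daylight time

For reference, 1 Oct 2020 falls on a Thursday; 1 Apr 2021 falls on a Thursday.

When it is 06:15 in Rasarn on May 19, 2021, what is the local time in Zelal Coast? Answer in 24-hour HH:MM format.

15:15

May 19, 2021 falls between 21 March and 26 September, so daylight saving is in effect and Rasarn is at UTC+09:00.
06:15 Rasarn − 9h = 21:15 UTC (rolling into the previous day, 18 May 2021).
1 October 2020 is a Thursday, so Saturdays fall on 3, 10, 17, 24, 31; the last is October 31.
1 April 2021 is a Thursday, so the first Sunday is April 4 and the third is April 18.
At the standard offset (UTC−06:00), 21:15 UTC − 6h = 15:15 Zelal Coast standard time.
The standard-time date in Zelal Coast, May 18, 2021, does not fall between 31 October 2020 and 18 April 2021, so daylight saving is not in effect and Zelal Coast is at UTC−06:00.
21:15 UTC − 6h = 15:15 Zelal Coast.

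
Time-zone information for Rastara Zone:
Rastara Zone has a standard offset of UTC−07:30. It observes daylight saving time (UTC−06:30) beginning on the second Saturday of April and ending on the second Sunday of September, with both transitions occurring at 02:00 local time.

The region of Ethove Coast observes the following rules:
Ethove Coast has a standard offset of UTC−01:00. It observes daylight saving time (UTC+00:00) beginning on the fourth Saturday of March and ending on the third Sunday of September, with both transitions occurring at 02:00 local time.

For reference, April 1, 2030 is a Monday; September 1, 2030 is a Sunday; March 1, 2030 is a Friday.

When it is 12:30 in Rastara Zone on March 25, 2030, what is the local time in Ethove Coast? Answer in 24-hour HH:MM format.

1 April 2030 is a Monday, so the first Saturday is April 6 and the second is April 13.
1 September 2030 is a Sunday, so the first Sunday is September 1 and the second is September 8.
March 25, 2030 is outside the daylight-saving period (13 April – 8 September), so Rastara Zone is on standard time, UTC−07:30.
12:30 Rastara Zone + 7h30m = 20:00 UTC.
1 March 2030 is a Friday, so the first Saturday is March 2 and the fourth is March 23.
1 September 2030 is a Sunday, so the first Sunday is September 1 and the third is September 15.
At the standard offset (UTC−01:00), 20:00 UTC − 1h = 19:00 Ethove Coast standard time.
The standard-time date in Ethove Coast, March 25, 2030, falls between 23 March and 15 September, so daylight saving is in effect and Ethove Coast is at UTC+00:00.
20:00 UTC + 0h = 20:00 Ethove Coast.

20:00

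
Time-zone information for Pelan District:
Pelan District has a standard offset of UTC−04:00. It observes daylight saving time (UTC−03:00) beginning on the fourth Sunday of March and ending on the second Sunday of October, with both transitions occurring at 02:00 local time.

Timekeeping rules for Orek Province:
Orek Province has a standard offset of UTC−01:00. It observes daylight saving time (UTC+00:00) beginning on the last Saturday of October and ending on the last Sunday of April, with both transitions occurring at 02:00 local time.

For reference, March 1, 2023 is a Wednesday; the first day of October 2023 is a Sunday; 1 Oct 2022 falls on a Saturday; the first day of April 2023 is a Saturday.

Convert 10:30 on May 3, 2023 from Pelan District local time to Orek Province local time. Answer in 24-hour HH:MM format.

1 March 2023 is a Wednesday, so the first Sunday is March 5 and the fourth is March 26.
1 October 2023 is a Sunday, so the first Sunday is October 1 and the second is October 8.
May 3, 2023 falls between 26 March and 8 October, so daylight saving is in effect and Pelan District is at UTC−03:00.
10:30 Pelan District + 3h = 13:30 UTC.
1 October 2022 is a Saturday, so Saturdays fall on 1, 8, 15, 22, 29; the last is October 29.
1 April 2023 is a Saturday, so Sundays fall on 2, 9, 16, 23, 30; the last is April 30.
At the standard offset (UTC−01:00), 13:30 UTC − 1h = 12:30 Orek Province standard time.
The standard-time date in Orek Province, May 3, 2023, does not fall between 29 October 2022 and 30 April 2023, so daylight saving is not in effect and Orek Province is at UTC−01:00.
13:30 UTC − 1h = 12:30 Orek Province.

12:30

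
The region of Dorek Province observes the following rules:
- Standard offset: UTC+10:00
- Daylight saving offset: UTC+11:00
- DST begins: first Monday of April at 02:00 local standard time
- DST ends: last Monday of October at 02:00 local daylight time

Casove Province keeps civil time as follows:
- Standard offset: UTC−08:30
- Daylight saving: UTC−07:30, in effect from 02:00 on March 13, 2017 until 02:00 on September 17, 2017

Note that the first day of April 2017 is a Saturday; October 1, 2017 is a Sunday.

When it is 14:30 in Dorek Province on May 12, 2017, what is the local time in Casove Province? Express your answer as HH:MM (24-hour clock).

20:00

1 April 2017 is a Saturday, so the first Monday is April 3.
1 October 2017 is a Sunday, so Mondays fall on 2, 9, 16, 23, 30; the last is October 30.
Daylight saving runs 3 April – 30 October; May 12, 2017 is inside that window, so Dorek Province is at UTC+11:00.
14:30 Dorek Province − 11h = 03:30 UTC.
At the standard offset (UTC−08:30), 03:30 UTC − 8h30m = 19:00 Casove Province standard time (rolling into the previous day, 11 May 2017).
The standard-time date in Casove Province, May 11, 2017, lies within the daylight-saving period (13 March – 17 September), so Casove Province is on daylight time, UTC−07:30.
03:30 UTC − 7h30m = 20:00 Casove Province (rolling into the previous day, 11 May 2017).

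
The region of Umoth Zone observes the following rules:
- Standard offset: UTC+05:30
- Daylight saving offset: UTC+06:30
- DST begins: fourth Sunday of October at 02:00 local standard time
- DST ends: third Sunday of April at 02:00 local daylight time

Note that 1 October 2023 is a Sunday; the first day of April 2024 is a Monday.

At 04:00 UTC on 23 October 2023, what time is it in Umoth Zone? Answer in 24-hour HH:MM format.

10:30

1 October 2023 is a Sunday, so the first Sunday is October 1 and the fourth is October 22.
1 April 2024 is a Monday, so the first Sunday is April 7 and the third is April 21.
At the standard offset (UTC+05:30), 04:00 UTC + 5h30m = 09:30 Umoth Zone standard time.
The standard-time date in Umoth Zone, 23 October 2023, lies within the daylight-saving period (22 October 2023 – 21 April 2024), so Umoth Zone is on daylight time, UTC+06:30.
04:00 UTC + 6h30m = 10:30 local.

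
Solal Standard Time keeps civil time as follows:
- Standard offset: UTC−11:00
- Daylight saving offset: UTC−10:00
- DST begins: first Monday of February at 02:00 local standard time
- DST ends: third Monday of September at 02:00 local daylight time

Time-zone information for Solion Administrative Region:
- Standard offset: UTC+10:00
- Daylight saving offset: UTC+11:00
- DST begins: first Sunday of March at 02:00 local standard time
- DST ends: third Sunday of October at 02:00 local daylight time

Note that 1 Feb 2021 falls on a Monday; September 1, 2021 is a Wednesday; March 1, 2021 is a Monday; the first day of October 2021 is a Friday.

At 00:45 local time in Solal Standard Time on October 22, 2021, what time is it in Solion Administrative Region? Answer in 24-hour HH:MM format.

1 February 2021 is a Monday, so the first Monday is February 1.
1 September 2021 is a Wednesday, so the first Monday is September 6 and the third is September 20.
Daylight saving runs 1 February – 20 September; October 22, 2021 is outside that window, so Solal Standard Time is on standard time at UTC−11:00.
00:45 Solal Standard Time + 11h = 11:45 UTC.
1 March 2021 is a Monday, so the first Sunday is March 7.
1 October 2021 is a Friday, so the first Sunday is October 3 and the third is October 17.
At the standard offset (UTC+10:00), 11:45 UTC + 10h = 21:45 Solion Administrative Region standard time.
The standard-time date in Solion Administrative Region, October 22, 2021, does not fall between 7 March and 17 October, so daylight saving is not in effect and Solion Administrative Region is at UTC+10:00.
11:45 UTC + 10h = 21:45 Solion Administrative Region.

21:45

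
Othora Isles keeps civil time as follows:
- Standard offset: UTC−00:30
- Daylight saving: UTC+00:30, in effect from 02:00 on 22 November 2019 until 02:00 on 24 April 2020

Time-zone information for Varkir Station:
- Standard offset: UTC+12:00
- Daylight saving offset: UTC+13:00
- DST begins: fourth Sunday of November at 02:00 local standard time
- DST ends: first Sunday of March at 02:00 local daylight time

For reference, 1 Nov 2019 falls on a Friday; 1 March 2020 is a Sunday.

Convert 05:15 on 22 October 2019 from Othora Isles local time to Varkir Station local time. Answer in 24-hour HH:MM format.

22 October 2019 does not fall between 22 November 2019 and 24 April 2020, so daylight saving is not in effect and Othora Isles is at UTC−00:30.
05:15 Othora Isles + 0h30m = 05:45 UTC.
1 November 2019 is a Friday, so the first Sunday is November 3 and the fourth is November 24.
1 March 2020 is a Sunday, so the first Sunday is March 1.
At the standard offset (UTC+12:00), 05:45 UTC + 12h = 17:45 Varkir Station standard time.
The standard-time date in Varkir Station, 22 October 2019, is outside the daylight-saving period (24 November 2019 – 1 March 2020), so Varkir Station is on standard time, UTC+12:00.
05:45 UTC + 12h = 17:45 Varkir Station.

17:45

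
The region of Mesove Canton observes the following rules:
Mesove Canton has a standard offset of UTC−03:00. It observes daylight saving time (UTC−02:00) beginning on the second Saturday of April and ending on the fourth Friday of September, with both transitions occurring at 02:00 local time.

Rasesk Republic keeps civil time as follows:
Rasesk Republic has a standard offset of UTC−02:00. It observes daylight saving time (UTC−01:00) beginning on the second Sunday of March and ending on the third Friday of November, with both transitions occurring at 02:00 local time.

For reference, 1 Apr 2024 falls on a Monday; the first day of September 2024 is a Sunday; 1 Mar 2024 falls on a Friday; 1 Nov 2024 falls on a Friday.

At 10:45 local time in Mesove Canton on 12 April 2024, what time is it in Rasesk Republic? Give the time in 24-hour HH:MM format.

12:45

1 April 2024 is a Monday, so the first Saturday is April 6 and the second is April 13.
1 September 2024 is a Sunday, so the first Friday is September 6 and the fourth is September 27.
Daylight saving runs 13 April – 27 September; 12 April 2024 is outside that window, so Mesove Canton is on standard time at UTC−03:00.
10:45 Mesove Canton + 3h = 13:45 UTC.
1 March 2024 is a Friday, so the first Sunday is March 3 and the second is March 10.
1 November 2024 is a Friday, so the first Friday is November 1 and the third is November 15.
At the standard offset (UTC−02:00), 13:45 UTC − 2h = 11:45 Rasesk Republic standard time.
The standard-time date in Rasesk Republic, 12 April 2024, falls between 10 March and 15 November, so daylight saving is in effect and Rasesk Republic is at UTC−01:00.
13:45 UTC − 1h = 12:45 Rasesk Republic.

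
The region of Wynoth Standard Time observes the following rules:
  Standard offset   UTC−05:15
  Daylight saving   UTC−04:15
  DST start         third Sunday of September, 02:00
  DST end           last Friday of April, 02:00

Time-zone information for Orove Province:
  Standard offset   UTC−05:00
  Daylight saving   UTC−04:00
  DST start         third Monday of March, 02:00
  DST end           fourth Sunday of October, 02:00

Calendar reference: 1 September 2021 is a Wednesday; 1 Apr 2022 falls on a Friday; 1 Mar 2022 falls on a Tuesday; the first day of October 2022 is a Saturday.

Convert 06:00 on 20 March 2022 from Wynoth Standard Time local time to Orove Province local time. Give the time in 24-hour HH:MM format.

05:15

1 September 2021 is a Wednesday, so the first Sunday is September 5 and the third is September 19.
1 April 2022 is a Friday, so Fridays fall on 1, 8, 15, 22, 29; the last is April 29.
Daylight saving runs 19 September 2021 – 29 April 2022; 20 March 2022 is inside that window, so Wynoth Standard Time is at UTC−04:15.
06:00 Wynoth Standard Time + 4h15m = 10:15 UTC.
1 March 2022 is a Tuesday, so the first Monday is March 7 and the third is March 21.
1 October 2022 is a Saturday, so the first Sunday is October 2 and the fourth is October 23.
At the standard offset (UTC−05:00), 10:15 UTC − 5h = 05:15 Orove Province standard time.
Daylight saving runs 21 March – 23 October; the standard-time date in Orove Province, 20 March 2022, is outside that window, so Orove Province is on standard time at UTC−05:00.
10:15 UTC − 5h = 05:15 Orove Province.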